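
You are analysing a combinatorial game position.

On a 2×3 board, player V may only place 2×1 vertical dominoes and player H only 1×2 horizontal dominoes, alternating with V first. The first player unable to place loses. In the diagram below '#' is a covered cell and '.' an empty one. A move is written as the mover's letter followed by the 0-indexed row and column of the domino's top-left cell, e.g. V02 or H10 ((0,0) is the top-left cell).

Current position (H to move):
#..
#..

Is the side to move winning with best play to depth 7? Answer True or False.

p1 H@[#../#..]: H01[###/#..]+1* H11[#../###]+1
p2 V@[###/#..] terminal -1; root [#../#..] d7

H winning at [#../#..]: True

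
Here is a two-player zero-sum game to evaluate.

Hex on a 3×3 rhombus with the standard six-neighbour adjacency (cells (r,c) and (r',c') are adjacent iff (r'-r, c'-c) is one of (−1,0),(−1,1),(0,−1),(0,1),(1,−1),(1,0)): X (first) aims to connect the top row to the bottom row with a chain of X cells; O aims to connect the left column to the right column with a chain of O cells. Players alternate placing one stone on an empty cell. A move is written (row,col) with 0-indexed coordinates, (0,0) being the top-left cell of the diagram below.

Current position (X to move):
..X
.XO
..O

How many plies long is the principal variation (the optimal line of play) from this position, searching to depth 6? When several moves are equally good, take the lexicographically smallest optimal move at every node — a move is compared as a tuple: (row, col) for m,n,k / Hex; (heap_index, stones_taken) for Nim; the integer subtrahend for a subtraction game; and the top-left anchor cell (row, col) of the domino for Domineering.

PV length from [..X/.XO/..O]: 5 plies

ply 1, X at ..X/.XO/..O | (0,0)=+1→X.X/.XO/..O*; (0,1)=+1→.XX/.XO/..O; (1,0)=+1→..X/XXO/..O; (2,0)=+1→..X/.XO/X.O; (2,1)=+1→..X/.XO/.XO
ply 2, O at X.X/.XO/..O | (0,1)=-1→XOX/.XO/..O*; (1,0)=-1→X.X/OXO/..O; (2,0)=-1→X.X/.XO/O.O; (2,1)=-1→X.X/.XO/.OO
ply 3, X at XOX/.XO/..O | (1,0)=+1→XOX/XXO/..O*; (2,0)=+1→XOX/.XO/X.O; (2,1)=+1→XOX/.XO/.XO
ply 4, O at XOX/XXO/..O | (2,0)=-1→XOX/XXO/O.O*; (2,1)=-1→XOX/XXO/.OO
ply 5, X at XOX/XXO/O.O | (2,1)=+1→XOX/XXO/OXO*
ply 6: XOX/XXO/OXO is terminal -1 (O); from ..X/.XO/..O depth 6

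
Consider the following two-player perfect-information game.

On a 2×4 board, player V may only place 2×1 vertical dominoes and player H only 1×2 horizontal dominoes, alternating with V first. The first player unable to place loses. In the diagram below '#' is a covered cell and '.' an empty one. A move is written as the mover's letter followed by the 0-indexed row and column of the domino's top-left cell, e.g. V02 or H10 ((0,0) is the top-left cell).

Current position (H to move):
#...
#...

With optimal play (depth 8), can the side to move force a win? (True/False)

ply 1, H at #.../#... | H01=+1→###./#...*; H02=+1→#.##/#...; H11=+1→#.../###.; H12=+1→#.../#.##
ply 2, V at ###./#... | V03=-1→####/#..#*
ply 3, H at ####/#..# | H11=+1→####/####*
ply 4: ####/#### is terminal -1 (V); from #.../#... depth 8

H winning at [#.../#...]: True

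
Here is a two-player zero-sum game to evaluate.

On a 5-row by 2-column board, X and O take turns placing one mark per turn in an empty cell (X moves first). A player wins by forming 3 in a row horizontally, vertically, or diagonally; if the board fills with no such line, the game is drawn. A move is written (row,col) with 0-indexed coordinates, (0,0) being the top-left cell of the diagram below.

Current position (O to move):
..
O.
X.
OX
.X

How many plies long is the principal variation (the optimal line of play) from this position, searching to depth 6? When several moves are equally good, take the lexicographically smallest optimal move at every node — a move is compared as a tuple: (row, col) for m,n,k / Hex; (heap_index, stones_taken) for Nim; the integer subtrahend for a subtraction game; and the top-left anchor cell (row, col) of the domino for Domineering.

PV length from [../O./X./OX/.X]: 5 plies

p1 O@[../O./X./OX/.X]: (0,0)[O./O./X./OX/.X]-1 (0,1)[.O/O./X./OX/.X]-1 (1,1)[../OO/X./OX/.X]-1 (2,1)[../O./XO/OX/.X]+0* (4,0)[../O./X./OX/OX]-1
p2 X@[../O./XO/OX/.X]: (0,0)[X./O./XO/OX/.X]+0* (0,1)[.X/O./XO/OX/.X]+0 (1,1)[../OX/XO/OX/.X]+0 (4,0)[../O./XO/OX/XX]+0
p3 O@[X./O./XO/OX/.X]: (0,1)[XO/O./XO/OX/.X]+0* (1,1)[X./OO/XO/OX/.X]+0 (4,0)[X./O./XO/OX/OX]+0
p4 X@[XO/O./XO/OX/.X]: (1,1)[XO/OX/XO/OX/.X]+0* (4,0)[XO/O./XO/OX/XX]-1
p5 O@[XO/OX/XO/OX/.X]: (4,0)[XO/OX/XO/OX/OX]+0*
p6 X@[XO/OX/XO/OX/OX] terminal +0; root [../O./X./OX/.X] d6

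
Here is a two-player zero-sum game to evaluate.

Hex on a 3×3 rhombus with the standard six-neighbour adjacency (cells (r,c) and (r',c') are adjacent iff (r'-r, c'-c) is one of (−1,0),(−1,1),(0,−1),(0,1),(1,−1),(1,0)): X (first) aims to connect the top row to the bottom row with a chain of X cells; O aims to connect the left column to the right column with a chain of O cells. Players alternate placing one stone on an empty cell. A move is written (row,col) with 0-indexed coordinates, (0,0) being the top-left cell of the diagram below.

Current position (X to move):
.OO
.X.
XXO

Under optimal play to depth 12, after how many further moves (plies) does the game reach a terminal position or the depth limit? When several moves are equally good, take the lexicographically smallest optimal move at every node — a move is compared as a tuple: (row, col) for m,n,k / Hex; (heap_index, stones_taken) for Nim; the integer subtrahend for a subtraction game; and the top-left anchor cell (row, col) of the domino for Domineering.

[.OO/.X./XXO] X move#1: (0,0):-1/XOO/.X./XXO*, (1,0):-1/.OO/XX./XXO, (1,2):-1/.OO/.XX/XXO
[XOO/.X./XXO] O move#2: (1,0):+1/XOO/OX./XXO*, (1,2):-1/XOO/.XO/XXO
[XOO/OX./XXO] end (terminal -1, X#3); searched .OO/.X./XXO to 12

PV length from [.OO/.X./XXO]: 2 plies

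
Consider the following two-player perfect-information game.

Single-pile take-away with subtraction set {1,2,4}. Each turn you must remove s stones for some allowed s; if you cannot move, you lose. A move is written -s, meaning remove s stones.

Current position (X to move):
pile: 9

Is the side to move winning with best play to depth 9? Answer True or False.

ply 1, X at 9 | -1=-1→8*; -2=-1→7; -4=-1→5
ply 2, O at 8 | -1=-1→7; -2=+1→6*; -4=-1→4
ply 3, X at 6 | -1=-1→5*; -2=-1→4; -4=-1→2
ply 4, O at 5 | -1=-1→4; -2=+1→3*; -4=-1→1
ply 5, X at 3 | -1=-1→2*; -2=-1→1
ply 6, O at 2 | -1=-1→1; -2=+1→0*
ply 7: 0 is terminal -1 (X); from 9 depth 9

X winning at [9]: False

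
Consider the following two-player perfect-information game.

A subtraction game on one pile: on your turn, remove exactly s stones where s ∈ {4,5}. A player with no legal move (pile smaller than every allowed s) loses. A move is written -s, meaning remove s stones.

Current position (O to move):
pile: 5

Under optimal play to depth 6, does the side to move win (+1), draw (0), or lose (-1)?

[5] O move#1: -4:+1/1*, -5:+1/0
[1] end (terminal -1, X#2); searched 5 to 6

value(5, O) = +1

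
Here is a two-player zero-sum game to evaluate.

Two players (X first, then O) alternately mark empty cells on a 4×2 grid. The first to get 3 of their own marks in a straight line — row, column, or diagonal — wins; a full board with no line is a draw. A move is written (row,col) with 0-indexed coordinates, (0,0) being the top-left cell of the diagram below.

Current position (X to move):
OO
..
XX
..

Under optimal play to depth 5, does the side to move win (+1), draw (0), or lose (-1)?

[OO/../XX/..] X move#1: (1,0):+0/OO/X./XX/..*, (1,1):+0/OO/.X/XX/.., (3,0):+0/OO/../XX/X., (3,1):+0/OO/../XX/.X
[OO/X./XX/..] O move#2: (1,1):-1/OO/XO/XX/.., (3,0):+0/OO/X./XX/O.*, (3,1):-1/OO/X./XX/.O
[OO/X./XX/O.] X move#3: (1,1):+0/OO/XX/XX/O.*, (3,1):+0/OO/X./XX/OX
[OO/XX/XX/O.] O move#4: (3,1):+0/OO/XX/XX/OO*
[OO/XX/XX/OO] end (terminal +0, X#5); searched OO/../XX/.. to 5

value(OO/../XX/.., X) = 0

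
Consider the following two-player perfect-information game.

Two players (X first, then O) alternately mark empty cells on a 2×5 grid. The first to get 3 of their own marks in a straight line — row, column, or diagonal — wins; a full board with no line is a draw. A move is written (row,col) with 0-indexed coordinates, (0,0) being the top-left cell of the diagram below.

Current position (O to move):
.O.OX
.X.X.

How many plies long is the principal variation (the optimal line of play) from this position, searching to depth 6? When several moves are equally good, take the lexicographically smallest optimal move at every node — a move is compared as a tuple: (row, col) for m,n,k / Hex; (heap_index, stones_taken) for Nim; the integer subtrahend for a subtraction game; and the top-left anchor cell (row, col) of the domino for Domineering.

p1 O@[.O.OX/.X.X.]: (0,0)[OO.OX/.X.X.]-1 (0,2)[.OOOX/.X.X.]+1* (1,0)[.O.OX/OX.X.]-1 (1,2)[.O.OX/.XOX.]+0 (1,4)[.O.OX/.X.XO]-1
p2 X@[.OOOX/.X.X.] terminal -1; root [.O.OX/.X.X.] d6

PV length from [.O.OX/.X.X.]: 1 ply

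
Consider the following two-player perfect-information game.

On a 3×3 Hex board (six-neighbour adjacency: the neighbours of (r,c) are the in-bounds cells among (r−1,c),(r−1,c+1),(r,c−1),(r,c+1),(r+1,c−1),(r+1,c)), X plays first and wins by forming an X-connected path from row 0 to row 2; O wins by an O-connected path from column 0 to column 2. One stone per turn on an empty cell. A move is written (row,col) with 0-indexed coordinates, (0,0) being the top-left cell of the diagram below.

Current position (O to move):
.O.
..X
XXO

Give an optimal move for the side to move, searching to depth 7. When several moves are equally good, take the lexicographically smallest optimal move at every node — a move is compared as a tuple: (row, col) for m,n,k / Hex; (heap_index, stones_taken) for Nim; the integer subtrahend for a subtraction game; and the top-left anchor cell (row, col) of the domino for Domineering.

ply 1, O at .O./..X/XXO | (0,0)=-1→OO./..X/XXO; (0,2)=+1→.OO/..X/XXO*; (1,0)=-1→.O./O.X/XXO; (1,1)=-1→.O./.OX/XXO
ply 2, X at .OO/..X/XXO | (0,0)=-1→XOO/..X/XXO*; (1,0)=-1→.OO/X.X/XXO; (1,1)=-1→.OO/.XX/XXO
ply 3, O at XOO/..X/XXO | (1,0)=+1→XOO/O.X/XXO*; (1,1)=-1→XOO/.OX/XXO
ply 4: XOO/O.X/XXO is terminal -1 (X); from .O./..X/XXO depth 7

O's best at [.O./..X/XXO]: (0,2)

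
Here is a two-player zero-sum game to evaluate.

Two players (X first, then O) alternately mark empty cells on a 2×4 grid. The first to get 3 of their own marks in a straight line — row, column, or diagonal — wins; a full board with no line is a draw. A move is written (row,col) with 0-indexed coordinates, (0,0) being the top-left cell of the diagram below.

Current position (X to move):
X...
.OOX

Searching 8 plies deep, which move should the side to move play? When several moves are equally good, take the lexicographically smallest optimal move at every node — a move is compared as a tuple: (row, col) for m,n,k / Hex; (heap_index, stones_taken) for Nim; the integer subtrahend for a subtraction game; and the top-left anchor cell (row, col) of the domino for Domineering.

X's best at [X.../.OOX]: (1,0)

p1 X@[X.../.OOX]: (0,1)[XX../.OOX]-1 (0,2)[X.X./.OOX]-1 (0,3)[X..X/.OOX]-1 (1,0)[X.../XOOX]+0*
p2 O@[X.../XOOX]: (0,1)[XO../XOOX]+0* (0,2)[X.O./XOOX]+0 (0,3)[X..O/XOOX]+0
p3 X@[XO../XOOX]: (0,2)[XOX./XOOX]+0* (0,3)[XO.X/XOOX]+0
p4 O@[XOX./XOOX]: (0,3)[XOXO/XOOX]+0*
p5 X@[XOXO/XOOX] terminal +0; root [X.../.OOX] d8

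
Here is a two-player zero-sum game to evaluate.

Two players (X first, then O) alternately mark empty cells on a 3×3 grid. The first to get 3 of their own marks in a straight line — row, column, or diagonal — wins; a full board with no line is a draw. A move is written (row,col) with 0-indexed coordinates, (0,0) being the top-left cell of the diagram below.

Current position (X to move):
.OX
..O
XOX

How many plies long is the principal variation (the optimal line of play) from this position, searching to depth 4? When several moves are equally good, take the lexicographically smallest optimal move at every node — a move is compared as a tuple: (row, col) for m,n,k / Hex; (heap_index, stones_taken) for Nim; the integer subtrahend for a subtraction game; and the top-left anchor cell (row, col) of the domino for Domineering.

ply 1, X at .OX/..O/XOX | (0,0)=-1→XOX/..O/XOX; (1,0)=-1→.OX/X.O/XOX; (1,1)=+1→.OX/.XO/XOX*
ply 2: .OX/.XO/XOX is terminal -1 (O); from .OX/..O/XOX depth 4

PV length from [.OX/..O/XOX]: 1 ply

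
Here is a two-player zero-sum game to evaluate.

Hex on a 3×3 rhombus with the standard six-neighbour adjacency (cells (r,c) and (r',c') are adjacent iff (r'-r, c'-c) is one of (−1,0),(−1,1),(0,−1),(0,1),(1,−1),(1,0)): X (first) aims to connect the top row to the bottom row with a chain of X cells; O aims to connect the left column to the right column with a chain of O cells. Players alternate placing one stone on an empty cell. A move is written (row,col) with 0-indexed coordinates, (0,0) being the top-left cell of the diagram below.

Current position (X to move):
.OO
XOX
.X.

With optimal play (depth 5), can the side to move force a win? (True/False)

[.OO/XOX/.X.] X move#1: (0,0):-1/XOO/XOX/.X.*, (2,0):-1/.OO/XOX/XX., (2,2):-1/.OO/XOX/.XX
[XOO/XOX/.X.] O move#2: (2,0):+1/XOO/XOX/OX.*, (2,2):-1/XOO/XOX/.XO
[XOO/XOX/OX.] end (terminal -1, X#3); searched .OO/XOX/.X. to 5

X winning at [.OO/XOX/.X.]: False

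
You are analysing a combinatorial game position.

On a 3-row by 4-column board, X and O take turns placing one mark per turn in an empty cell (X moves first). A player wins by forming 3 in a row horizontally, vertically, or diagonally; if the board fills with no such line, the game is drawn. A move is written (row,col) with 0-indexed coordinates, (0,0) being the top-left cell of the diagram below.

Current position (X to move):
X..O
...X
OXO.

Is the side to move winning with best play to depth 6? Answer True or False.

ply 1, X at X..O/...X/OXO. | (0,1)=+1→XX.O/...X/OXO.*; (0,2)=+0→X.XO/...X/OXO.; (1,0)=-1→X..O/X..X/OXO.; (1,1)=+1→X..O/.X.X/OXO.; (1,2)=+0→X..O/..XX/OXO.; (2,3)=-1→X..O/...X/OXOX
ply 2, O at XX.O/...X/OXO. | (0,2)=-1→XXOO/...X/OXO.*; (1,0)=-1→XX.O/O..X/OXO.; (1,1)=-1→XX.O/.O.X/OXO.; (1,2)=-1→XX.O/..OX/OXO.; (2,3)=-1→XX.O/...X/OXOO
ply 3, X at XXOO/...X/OXO. | (1,0)=-1→XXOO/X..X/OXO.; (1,1)=+1→XXOO/.X.X/OXO.*; (1,2)=-1→XXOO/..XX/OXO.; (2,3)=-1→XXOO/...X/OXOX
ply 4: XXOO/.X.X/OXO. is terminal -1 (O); from X..O/...X/OXO. depth 6

X winning at [X..O/...X/OXO.]: True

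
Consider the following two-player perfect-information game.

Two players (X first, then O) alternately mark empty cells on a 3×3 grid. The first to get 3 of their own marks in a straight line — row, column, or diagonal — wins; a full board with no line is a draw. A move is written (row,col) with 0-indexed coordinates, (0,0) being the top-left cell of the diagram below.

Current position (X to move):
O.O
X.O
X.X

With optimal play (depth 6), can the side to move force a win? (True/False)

[O.O/X.O/X.X] X move#1: (0,1):+0/OXO/X.O/X.X, (1,1):-1/O.O/XXO/X.X, (2,1):+1/O.O/X.O/XXX*
[O.O/X.O/XXX] end (terminal -1, O#2); searched O.O/X.O/X.X to 6

X winning at [O.O/X.O/X.X]: True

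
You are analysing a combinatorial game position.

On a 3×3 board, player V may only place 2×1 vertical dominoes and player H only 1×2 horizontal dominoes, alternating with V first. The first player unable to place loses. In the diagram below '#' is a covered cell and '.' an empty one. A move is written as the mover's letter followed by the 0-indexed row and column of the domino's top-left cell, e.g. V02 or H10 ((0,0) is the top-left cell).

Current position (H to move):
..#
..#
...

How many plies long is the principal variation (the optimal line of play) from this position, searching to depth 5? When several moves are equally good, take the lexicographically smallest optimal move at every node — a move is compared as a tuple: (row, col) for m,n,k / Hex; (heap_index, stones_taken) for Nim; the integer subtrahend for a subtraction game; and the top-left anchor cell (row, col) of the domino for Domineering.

[..#/..#/...] H move#1: H00:-1/###/..#/..., H10:+1/..#/###/...*, H20:-1/..#/..#/##., H21:-1/..#/..#/.##
[..#/###/...] end (terminal -1, V#2); searched ..#/..#/... to 5

PV length from [..#/..#/...]: 1 ply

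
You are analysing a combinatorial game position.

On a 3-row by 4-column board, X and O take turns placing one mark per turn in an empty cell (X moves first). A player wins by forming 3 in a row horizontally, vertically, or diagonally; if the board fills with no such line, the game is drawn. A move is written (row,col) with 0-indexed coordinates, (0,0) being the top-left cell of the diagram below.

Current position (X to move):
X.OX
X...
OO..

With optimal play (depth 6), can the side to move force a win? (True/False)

[X.OX/X.../OO..] X move#1: (0,1):-1/XXOX/X.../OO..*, (1,1):-1/X.OX/XX../OO.., (1,2):-1/X.OX/X.X./OO.., (1,3):-1/X.OX/X..X/OO.., (2,2):-1/X.OX/X.../OOX., (2,3):-1/X.OX/X.../OO.X
[XXOX/X.../OO..] O move#2: (1,1):+1/XXOX/XO../OO..*, (1,2):+1/XXOX/X.O./OO.., (1,3):+1/XXOX/X..O/OO.., (2,2):+1/XXOX/X.../OOO., (2,3):+1/XXOX/X.../OO.O
[XXOX/XO../OO..] end (terminal -1, X#3); searched X.OX/X.../OO.. to 6

X winning at [X.OX/X.../OO..]: False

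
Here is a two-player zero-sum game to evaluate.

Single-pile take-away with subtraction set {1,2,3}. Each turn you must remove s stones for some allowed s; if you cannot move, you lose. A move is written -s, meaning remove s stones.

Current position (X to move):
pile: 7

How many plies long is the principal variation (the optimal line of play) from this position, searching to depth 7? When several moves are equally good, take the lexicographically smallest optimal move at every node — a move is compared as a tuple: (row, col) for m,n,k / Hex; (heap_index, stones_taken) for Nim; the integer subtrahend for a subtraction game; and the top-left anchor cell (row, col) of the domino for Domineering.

PV length from [7]: 3 plies

[7] X move#1: -1:-1/6, -2:-1/5, -3:+1/4*
[4] O move#2: -1:-1/3*, -2:-1/2, -3:-1/1
[3] X move#3: -1:-1/2, -2:-1/1, -3:+1/0*
[0] end (terminal -1, O#4); searched 7 to 7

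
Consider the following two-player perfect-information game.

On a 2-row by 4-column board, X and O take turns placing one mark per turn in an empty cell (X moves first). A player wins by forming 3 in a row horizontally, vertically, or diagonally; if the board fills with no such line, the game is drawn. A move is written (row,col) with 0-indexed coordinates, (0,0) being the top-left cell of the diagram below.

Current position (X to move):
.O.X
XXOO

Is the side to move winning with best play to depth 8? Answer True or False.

p1 X@[.O.X/XXOO]: (0,0)[XO.X/XXOO]+0* (0,2)[.OXX/XXOO]+0
p2 O@[XO.X/XXOO]: (0,2)[XOOX/XXOO]+0*
p3 X@[XOOX/XXOO] terminal +0; root [.O.X/XXOO] d8

X winning at [.O.X/XXOO]: False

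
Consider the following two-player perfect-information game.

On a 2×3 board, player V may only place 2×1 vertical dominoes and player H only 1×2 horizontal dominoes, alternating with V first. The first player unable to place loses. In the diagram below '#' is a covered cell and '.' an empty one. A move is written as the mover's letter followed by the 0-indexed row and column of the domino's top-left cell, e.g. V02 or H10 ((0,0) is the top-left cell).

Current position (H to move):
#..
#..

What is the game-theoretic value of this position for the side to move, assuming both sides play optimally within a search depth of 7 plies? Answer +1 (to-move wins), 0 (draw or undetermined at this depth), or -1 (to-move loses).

value(#../#.., H) = +1

[#../#..] H move#1: H01:+1/###/#..*, H11:+1/#../###
[###/#..] end (terminal -1, V#2); searched #../#.. to 7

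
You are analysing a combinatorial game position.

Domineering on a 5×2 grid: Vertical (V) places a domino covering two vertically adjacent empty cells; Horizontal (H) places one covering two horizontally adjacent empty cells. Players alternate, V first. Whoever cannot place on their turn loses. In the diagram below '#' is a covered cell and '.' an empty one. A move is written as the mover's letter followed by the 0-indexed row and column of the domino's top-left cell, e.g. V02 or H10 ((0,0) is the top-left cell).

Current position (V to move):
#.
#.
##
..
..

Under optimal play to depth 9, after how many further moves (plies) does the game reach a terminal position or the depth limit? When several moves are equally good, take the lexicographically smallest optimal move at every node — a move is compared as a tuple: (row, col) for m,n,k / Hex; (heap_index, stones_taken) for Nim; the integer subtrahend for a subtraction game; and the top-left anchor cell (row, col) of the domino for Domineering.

PV length from [#./#./##/../..]: 1 ply

ply 1, V at #./#./##/../.. | V01=-1→##/##/##/../..; V30=+1→#./#./##/#./#.*; V31=+1→#./#./##/.#/.#
ply 2: #./#./##/#./#. is terminal -1 (H); from #./#./##/../.. depth 9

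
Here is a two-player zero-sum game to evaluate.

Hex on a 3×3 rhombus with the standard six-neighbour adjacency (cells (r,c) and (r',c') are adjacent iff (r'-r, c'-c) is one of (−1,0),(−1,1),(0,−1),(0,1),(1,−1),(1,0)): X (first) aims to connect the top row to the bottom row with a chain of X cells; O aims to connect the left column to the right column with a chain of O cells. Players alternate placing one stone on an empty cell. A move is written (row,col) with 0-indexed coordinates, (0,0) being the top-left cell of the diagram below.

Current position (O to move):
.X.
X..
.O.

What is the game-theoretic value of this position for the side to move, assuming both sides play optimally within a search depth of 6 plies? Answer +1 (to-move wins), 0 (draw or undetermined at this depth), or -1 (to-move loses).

p1 O@[.X./X../.O.]: (0,0)[OX./X../.O.]-1 (0,2)[.XO/X../.O.]-1 (1,1)[.X./XO./.O.]-1 (1,2)[.X./X.O/.O.]-1 (2,0)[.X./X../OO.]+1* (2,2)[.X./X../.OO]-1
p2 X@[.X./X../OO.]: (0,0)[XX./X../OO.]-1* (0,2)[.XX/X../OO.]-1 (1,1)[.X./XX./OO.]-1 (1,2)[.X./X.X/OO.]-1 (2,2)[.X./X../OOX]-1
p3 O@[XX./X../OO.]: (0,2)[XXO/X../OO.]+1* (1,1)[XX./XO./OO.]+1 (1,2)[XX./X.O/OO.]+1 (2,2)[XX./X../OOO]+1
p4 X@[XXO/X../OO.]: (1,1)[XXO/XX./OO.]-1* (1,2)[XXO/X.X/OO.]-1 (2,2)[XXO/X../OOX]-1
p5 O@[XXO/XX./OO.]: (1,2)[XXO/XXO/OO.]+1* (2,2)[XXO/XX./OOO]+1
p6 X@[XXO/XXO/OO.] terminal -1; root [.X./X../.O.] d6

value(.X./X../.O., O) = +1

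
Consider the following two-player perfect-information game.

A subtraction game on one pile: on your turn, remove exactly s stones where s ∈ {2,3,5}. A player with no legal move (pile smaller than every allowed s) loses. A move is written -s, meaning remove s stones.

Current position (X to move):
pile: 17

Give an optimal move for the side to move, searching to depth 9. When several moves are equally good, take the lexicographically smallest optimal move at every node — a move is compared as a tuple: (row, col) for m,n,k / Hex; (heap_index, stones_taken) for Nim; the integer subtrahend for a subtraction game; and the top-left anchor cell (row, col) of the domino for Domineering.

[17] X move#1: -2:+1/15*, -3:+1/14, -5:-1/12
[15] O move#2: -2:-1/13*, -3:-1/12, -5:-1/10
[13] X move#3: -2:-1/11, -3:-1/10, -5:+1/8*
[8] O move#4: -2:-1/6*, -3:-1/5, -5:-1/3
[6] X move#5: -2:-1/4, -3:-1/3, -5:+1/1*
[1] end (terminal -1, O#6); searched 17 to 9

X's best at [17]: -2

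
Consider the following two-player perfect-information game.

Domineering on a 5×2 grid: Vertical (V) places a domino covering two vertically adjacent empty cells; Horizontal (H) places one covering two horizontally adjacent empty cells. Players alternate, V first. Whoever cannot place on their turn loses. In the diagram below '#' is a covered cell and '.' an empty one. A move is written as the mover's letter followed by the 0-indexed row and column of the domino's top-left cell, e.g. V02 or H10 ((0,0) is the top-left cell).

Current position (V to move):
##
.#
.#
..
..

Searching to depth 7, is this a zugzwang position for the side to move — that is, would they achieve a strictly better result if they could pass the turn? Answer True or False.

[##/.#/.#/../..] V move#1: V10:-1/##/##/##/../.., V20:-1/##/.#/##/#./.., V30:+1/##/.#/.#/#./#.*, V31:+1/##/.#/.#/.#/.#
[##/.#/.#/#./#.] end (terminal -1, H#2); searched ##/.#/.#/../.. to 7
pass branch (H moves first from the same position):
  | [##/.#/.#/../..] H move#1: H30:+1/##/.#/.#/##/..*, H40:-1/##/.#/.#/../##
  | [##/.#/.#/##/..] V move#2: V10:-1/##/##/##/##/..*
  | [##/##/##/##/..] H move#3: H40:+1/##/##/##/##/##*
  | [##/##/##/##/##] end (terminal -1, V#4); searched ##/.#/.#/../.. to 7
V moving scores +1; V passing scores -1

zugzwang(##/.#/.#/../.., V) = False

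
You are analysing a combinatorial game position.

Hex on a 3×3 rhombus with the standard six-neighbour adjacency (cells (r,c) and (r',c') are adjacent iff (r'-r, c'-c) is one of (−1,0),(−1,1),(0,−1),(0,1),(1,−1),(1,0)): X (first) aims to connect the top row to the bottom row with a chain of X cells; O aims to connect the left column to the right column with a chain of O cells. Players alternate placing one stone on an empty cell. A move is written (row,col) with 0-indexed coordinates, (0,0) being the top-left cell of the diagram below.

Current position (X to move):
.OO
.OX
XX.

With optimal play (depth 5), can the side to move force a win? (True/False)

X winning at [.OO/.OX/XX.]: False

ply 1, X at .OO/.OX/XX. | (0,0)=-1→XOO/.OX/XX.*; (1,0)=-1→.OO/XOX/XX.; (2,2)=-1→.OO/.OX/XXX
ply 2, O at XOO/.OX/XX. | (1,0)=+1→XOO/OOX/XX.*; (2,2)=-1→XOO/.OX/XXO
ply 3: XOO/OOX/XX. is terminal -1 (X); from .OO/.OX/XX. depth 5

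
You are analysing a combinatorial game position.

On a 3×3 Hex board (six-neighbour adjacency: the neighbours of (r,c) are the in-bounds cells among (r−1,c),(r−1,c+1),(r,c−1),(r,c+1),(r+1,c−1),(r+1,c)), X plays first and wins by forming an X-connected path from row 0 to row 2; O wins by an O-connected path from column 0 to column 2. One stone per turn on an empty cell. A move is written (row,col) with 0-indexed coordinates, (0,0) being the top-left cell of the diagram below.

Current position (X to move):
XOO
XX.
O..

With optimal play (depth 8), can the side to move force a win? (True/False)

p1 X@[XOO/XX./O..]: (1,2)[XOO/XXX/O..]+1* (2,1)[XOO/XX./OX.]+1 (2,2)[XOO/XX./O.X]+1
p2 O@[XOO/XXX/O..]: (2,1)[XOO/XXX/OO.]-1* (2,2)[XOO/XXX/O.O]-1
p3 X@[XOO/XXX/OO.]: (2,2)[XOO/XXX/OOX]+1*
p4 O@[XOO/XXX/OOX] terminal -1; root [XOO/XX./O..] d8

X winning at [XOO/XX./O..]: True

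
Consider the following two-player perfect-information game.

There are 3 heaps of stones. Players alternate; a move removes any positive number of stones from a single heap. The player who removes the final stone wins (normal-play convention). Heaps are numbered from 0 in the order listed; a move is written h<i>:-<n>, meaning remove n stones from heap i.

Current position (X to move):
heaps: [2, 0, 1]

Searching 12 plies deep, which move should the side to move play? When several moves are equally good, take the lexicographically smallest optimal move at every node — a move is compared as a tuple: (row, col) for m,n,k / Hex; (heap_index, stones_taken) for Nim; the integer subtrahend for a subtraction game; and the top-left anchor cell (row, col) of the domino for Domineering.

X's best at [(2,0,1)]: h0:-1

p1 X@[(2,0,1)]: h0:-1[(1,0,1)]+1* h0:-2[(0,0,1)]-1 h2:-1[(2,0,0)]-1
p2 O@[(1,0,1)]: h0:-1[(0,0,1)]-1* h2:-1[(1,0,0)]-1
p3 X@[(0,0,1)]: h2:-1[(0,0,0)]+1*
p4 O@[(0,0,0)] terminal -1; root [(2,0,1)] d12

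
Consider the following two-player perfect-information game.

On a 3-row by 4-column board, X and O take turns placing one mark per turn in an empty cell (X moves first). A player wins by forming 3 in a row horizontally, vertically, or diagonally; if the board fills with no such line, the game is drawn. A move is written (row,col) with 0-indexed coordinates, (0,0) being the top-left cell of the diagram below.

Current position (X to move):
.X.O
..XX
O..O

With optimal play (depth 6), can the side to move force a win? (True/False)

X winning at [.X.O/..XX/O..O]: True

p1 X@[.X.O/..XX/O..O]: (0,0)[XX.O/..XX/O..O]+1* (0,2)[.XXO/..XX/O..O]+1 (1,0)[.X.O/X.XX/O..O]+1 (1,1)[.X.O/.XXX/O..O]+1 (2,1)[.X.O/..XX/OX.O]+1 (2,2)[.X.O/..XX/O.XO]+1
p2 O@[XX.O/..XX/O..O]: (0,2)[XXOO/..XX/O..O]-1* (1,0)[XX.O/O.XX/O..O]-1 (1,1)[XX.O/.OXX/O..O]-1 (2,1)[XX.O/..XX/OO.O]-1 (2,2)[XX.O/..XX/O.OO]-1
p3 X@[XXOO/..XX/O..O]: (1,0)[XXOO/X.XX/O..O]-1 (1,1)[XXOO/.XXX/O..O]+1* (2,1)[XXOO/..XX/OX.O]-1 (2,2)[XXOO/..XX/O.XO]-1
p4 O@[XXOO/.XXX/O..O] terminal -1; root [.X.O/..XX/O..O] d6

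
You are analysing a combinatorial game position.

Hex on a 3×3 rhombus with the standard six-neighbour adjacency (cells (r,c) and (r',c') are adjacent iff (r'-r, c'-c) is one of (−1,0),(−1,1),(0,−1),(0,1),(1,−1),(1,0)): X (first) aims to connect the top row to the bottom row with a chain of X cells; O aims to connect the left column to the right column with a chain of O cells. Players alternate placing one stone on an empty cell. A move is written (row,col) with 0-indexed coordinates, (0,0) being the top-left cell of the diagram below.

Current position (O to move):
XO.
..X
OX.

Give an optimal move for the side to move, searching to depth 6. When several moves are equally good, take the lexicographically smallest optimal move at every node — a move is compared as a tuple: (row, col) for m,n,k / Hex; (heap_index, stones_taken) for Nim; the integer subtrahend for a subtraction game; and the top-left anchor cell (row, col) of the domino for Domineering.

O's best at [XO./..X/OX.]: (0,2)

ply 1, O at XO./..X/OX. | (0,2)=+1→XOO/..X/OX.*; (1,0)=-1→XO./O.X/OX.; (1,1)=-1→XO./.OX/OX.; (2,2)=-1→XO./..X/OXO
ply 2, X at XOO/..X/OX. | (1,0)=-1→XOO/X.X/OX.*; (1,1)=-1→XOO/.XX/OX.; (2,2)=-1→XOO/..X/OXX
ply 3, O at XOO/X.X/OX. | (1,1)=+1→XOO/XOX/OX.*; (2,2)=-1→XOO/X.X/OXO
ply 4: XOO/XOX/OX. is terminal -1 (X); from XO./..X/OX. depth 6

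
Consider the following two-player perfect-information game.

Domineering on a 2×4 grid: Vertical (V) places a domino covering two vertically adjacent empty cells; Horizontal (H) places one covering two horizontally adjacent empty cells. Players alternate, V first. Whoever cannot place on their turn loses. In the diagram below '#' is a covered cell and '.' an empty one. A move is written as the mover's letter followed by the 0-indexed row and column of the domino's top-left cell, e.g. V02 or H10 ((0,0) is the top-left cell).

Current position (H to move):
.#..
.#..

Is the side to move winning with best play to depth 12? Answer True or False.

ply 1, H at .#../.#.. | H02=+1→.###/.#..*; H12=+1→.#../.###
ply 2, V at .###/.#.. | V00=-1→####/##..*
ply 3, H at ####/##.. | H12=+1→####/####*
ply 4: ####/#### is terminal -1 (V); from .#../.#.. depth 12

H winning at [.#../.#..]: True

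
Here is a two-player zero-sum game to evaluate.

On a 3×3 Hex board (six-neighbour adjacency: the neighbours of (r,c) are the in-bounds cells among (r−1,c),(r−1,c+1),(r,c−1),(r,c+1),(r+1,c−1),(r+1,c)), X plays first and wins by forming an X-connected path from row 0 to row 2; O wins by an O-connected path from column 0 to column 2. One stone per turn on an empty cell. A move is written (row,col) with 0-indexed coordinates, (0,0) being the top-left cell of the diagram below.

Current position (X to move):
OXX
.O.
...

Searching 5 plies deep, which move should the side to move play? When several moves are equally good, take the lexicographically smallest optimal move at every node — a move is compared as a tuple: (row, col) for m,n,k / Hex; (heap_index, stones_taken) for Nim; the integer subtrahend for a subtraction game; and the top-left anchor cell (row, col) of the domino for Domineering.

X's best at [OXX/.O./...]: (1,0)

[OXX/.O./...] X move#1: (1,0):+1/OXX/XO./...*, (1,2):+1/OXX/.OX/..., (2,0):+1/OXX/.O./X.., (2,1):-1/OXX/.O./.X., (2,2):-1/OXX/.O./..X
[OXX/XO./...] O move#2: (1,2):-1/OXX/XOO/...*, (2,0):-1/OXX/XO./O.., (2,1):-1/OXX/XO./.O., (2,2):-1/OXX/XO./..O
[OXX/XOO/...] X move#3: (2,0):+1/OXX/XOO/X..*, (2,1):-1/OXX/XOO/.X., (2,2):-1/OXX/XOO/..X
[OXX/XOO/X..] end (terminal -1, O#4); searched OXX/.O./... to 5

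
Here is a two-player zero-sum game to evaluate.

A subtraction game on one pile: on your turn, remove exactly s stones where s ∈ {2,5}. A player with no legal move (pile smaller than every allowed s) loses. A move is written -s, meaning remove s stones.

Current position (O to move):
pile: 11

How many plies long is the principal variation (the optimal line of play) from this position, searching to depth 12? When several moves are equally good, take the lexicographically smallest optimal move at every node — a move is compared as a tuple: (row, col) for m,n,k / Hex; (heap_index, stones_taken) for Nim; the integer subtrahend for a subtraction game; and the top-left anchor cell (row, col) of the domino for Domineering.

PV length from [11]: 4 plies

ply 1, O at 11 | -2=-1→9*; -5=-1→6
ply 2, X at 9 | -2=+1→7*; -5=+1→4
ply 3, O at 7 | -2=-1→5*; -5=-1→2
ply 4, X at 5 | -2=-1→3; -5=+1→0*
ply 5: 0 is terminal -1 (O); from 11 depth 12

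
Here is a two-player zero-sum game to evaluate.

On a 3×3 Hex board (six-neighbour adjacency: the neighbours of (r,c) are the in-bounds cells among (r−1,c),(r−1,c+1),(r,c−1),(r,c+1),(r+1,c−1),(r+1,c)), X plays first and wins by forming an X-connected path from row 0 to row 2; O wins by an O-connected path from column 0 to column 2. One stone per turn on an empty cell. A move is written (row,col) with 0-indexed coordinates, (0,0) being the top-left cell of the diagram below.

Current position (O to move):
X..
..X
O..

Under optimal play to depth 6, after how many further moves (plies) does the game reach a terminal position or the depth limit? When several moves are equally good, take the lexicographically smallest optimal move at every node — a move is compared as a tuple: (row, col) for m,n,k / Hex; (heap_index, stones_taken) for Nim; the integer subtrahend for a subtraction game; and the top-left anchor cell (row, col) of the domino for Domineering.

p1 O@[X../..X/O..]: (0,1)[XO./..X/O..]-1* (0,2)[X.O/..X/O..]-1 (1,0)[X../O.X/O..]-1 (1,1)[X../.OX/O..]-1 (2,1)[X../..X/OO.]-1 (2,2)[X../..X/O.O]-1
p2 X@[XO./..X/O..]: (0,2)[XOX/..X/O..]+1* (1,0)[XO./X.X/O..]+1 (1,1)[XO./.XX/O..]+1 (2,1)[XO./..X/OX.]-1 (2,2)[XO./..X/O.X]-1
p3 O@[XOX/..X/O..]: (1,0)[XOX/O.X/O..]-1* (1,1)[XOX/.OX/O..]-1 (2,1)[XOX/..X/OO.]-1 (2,2)[XOX/..X/O.O]-1
p4 X@[XOX/O.X/O..]: (1,1)[XOX/OXX/O..]+1* (2,1)[XOX/O.X/OX.]+1 (2,2)[XOX/O.X/O.X]+1
p5 O@[XOX/OXX/O..]: (2,1)[XOX/OXX/OO.]-1* (2,2)[XOX/OXX/O.O]-1
p6 X@[XOX/OXX/OO.]: (2,2)[XOX/OXX/OOX]+1*
p7 O@[XOX/OXX/OOX] terminal -1; root [X../..X/O..] d6

PV length from [X../..X/O..]: 6 plies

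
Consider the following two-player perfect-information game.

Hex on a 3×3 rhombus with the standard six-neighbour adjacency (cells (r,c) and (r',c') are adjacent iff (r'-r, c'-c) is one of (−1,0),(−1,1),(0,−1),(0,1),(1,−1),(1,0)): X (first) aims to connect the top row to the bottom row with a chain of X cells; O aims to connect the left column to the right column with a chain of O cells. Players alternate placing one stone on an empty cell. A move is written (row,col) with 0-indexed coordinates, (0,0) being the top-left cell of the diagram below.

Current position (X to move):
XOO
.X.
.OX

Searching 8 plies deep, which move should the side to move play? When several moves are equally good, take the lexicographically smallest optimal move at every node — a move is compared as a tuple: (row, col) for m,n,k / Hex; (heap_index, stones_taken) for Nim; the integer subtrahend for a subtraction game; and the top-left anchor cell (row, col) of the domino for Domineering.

p1 X@[XOO/.X./.OX]: (1,0)[XOO/XX./.OX]+1* (1,2)[XOO/.XX/.OX]-1 (2,0)[XOO/.X./XOX]-1
p2 O@[XOO/XX./.OX]: (1,2)[XOO/XXO/.OX]-1* (2,0)[XOO/XX./OOX]-1
p3 X@[XOO/XXO/.OX]: (2,0)[XOO/XXO/XOX]+1*
p4 O@[XOO/XXO/XOX] terminal -1; root [XOO/.X./.OX] d8

X's best at [XOO/.X./.OX]: (1,0)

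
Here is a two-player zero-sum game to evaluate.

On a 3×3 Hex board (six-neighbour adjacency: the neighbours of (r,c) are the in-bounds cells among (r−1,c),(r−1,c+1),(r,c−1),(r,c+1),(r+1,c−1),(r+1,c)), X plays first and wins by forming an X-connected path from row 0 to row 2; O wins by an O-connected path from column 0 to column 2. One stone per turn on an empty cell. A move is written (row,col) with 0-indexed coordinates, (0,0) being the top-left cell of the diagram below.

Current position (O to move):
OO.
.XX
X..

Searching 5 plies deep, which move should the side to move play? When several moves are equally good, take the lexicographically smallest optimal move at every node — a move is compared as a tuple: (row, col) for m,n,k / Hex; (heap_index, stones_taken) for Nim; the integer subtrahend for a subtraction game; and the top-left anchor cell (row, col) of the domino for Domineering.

O's best at [OO./.XX/X..]: (0,2)

[OO./.XX/X..] O move#1: (0,2):+1/OOO/.XX/X..*, (1,0):-1/OO./OXX/X.., (2,1):-1/OO./.XX/XO., (2,2):-1/OO./.XX/X.O
[OOO/.XX/X..] end (terminal -1, X#2); searched OO./.XX/X.. to 5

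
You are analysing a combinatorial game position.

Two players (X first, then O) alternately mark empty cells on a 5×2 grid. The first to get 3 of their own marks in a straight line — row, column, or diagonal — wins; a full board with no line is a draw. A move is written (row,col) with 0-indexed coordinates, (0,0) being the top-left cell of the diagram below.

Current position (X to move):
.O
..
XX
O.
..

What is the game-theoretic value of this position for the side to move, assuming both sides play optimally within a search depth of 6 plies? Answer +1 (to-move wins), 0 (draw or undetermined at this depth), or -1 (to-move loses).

p1 X@[.O/../XX/O./..]: (0,0)[XO/../XX/O./..]+1* (1,0)[.O/X./XX/O./..]+1 (1,1)[.O/.X/XX/O./..]+0 (3,1)[.O/../XX/OX/..]+1 (4,0)[.O/../XX/O./X.]+0 (4,1)[.O/../XX/O./.X]+0
p2 O@[XO/../XX/O./..]: (1,0)[XO/O./XX/O./..]-1* (1,1)[XO/.O/XX/O./..]-1 (3,1)[XO/../XX/OO/..]-1 (4,0)[XO/../XX/O./O.]-1 (4,1)[XO/../XX/O./.O]-1
p3 X@[XO/O./XX/O./..]: (1,1)[XO/OX/XX/O./..]+0 (3,1)[XO/O./XX/OX/..]+1* (4,0)[XO/O./XX/O./X.]+0 (4,1)[XO/O./XX/O./.X]+0
p4 O@[XO/O./XX/OX/..]: (1,1)[XO/OO/XX/OX/..]-1* (4,0)[XO/O./XX/OX/O.]-1 (4,1)[XO/O./XX/OX/.O]-1
p5 X@[XO/OO/XX/OX/..]: (4,0)[XO/OO/XX/OX/X.]+0 (4,1)[XO/OO/XX/OX/.X]+1*
p6 O@[XO/OO/XX/OX/.X] terminal -1; root [.O/../XX/O./..] d6

value(.O/../XX/O./.., X) = +1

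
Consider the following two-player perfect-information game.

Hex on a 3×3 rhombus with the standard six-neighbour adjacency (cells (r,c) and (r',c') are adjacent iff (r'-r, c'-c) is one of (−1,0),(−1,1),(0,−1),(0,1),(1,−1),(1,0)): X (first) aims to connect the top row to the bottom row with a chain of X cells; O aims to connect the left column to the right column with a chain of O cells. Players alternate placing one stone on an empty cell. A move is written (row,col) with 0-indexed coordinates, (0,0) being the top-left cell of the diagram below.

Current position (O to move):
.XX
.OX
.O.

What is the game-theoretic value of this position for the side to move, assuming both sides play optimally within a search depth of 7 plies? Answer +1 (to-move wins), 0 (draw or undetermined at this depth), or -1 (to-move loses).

ply 1, O at .XX/.OX/.O. | (0,0)=-1→OXX/.OX/.O.; (1,0)=-1→.XX/OOX/.O.; (2,0)=-1→.XX/.OX/OO.; (2,2)=+1→.XX/.OX/.OO*
ply 2, X at .XX/.OX/.OO | (0,0)=-1→XXX/.OX/.OO*; (1,0)=-1→.XX/XOX/.OO; (2,0)=-1→.XX/.OX/XOO
ply 3, O at XXX/.OX/.OO | (1,0)=+1→XXX/OOX/.OO*; (2,0)=+1→XXX/.OX/OOO
ply 4: XXX/OOX/.OO is terminal -1 (X); from .XX/.OX/.O. depth 7

value(.XX/.OX/.O., O) = +1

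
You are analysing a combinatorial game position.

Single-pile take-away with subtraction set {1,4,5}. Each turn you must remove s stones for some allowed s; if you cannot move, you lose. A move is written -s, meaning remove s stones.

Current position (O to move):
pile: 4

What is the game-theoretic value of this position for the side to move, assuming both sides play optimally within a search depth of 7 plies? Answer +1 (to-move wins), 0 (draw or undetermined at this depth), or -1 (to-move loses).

value(4, O) = +1

ply 1, O at 4 | -1=-1→3; -4=+1→0*
ply 2: 0 is terminal -1 (X); from 4 depth 7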